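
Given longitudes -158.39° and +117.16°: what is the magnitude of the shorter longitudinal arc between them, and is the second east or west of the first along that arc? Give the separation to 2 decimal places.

84.45° west

Raw difference: 117.16 − -158.39 = 275.55°.
Normalise into (−180°, 180°]: 275.55° − 360° = -84.45°.
Negative ⇒ the second point lies to the west; separation 84.45°.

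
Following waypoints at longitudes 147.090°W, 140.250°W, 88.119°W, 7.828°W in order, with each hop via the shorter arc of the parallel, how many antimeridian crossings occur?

Leg 1: -147.090° → -140.250°, shortest Δλ = 6.84° (east) — does not cross 180°.
Leg 2: -140.250° → -88.119°, shortest Δλ = 52.131° (east) — does not cross 180°.
Leg 3: -88.119° → -7.828°, shortest Δλ = 80.291° (east) — does not cross 180°.
Total crossings: 0.

0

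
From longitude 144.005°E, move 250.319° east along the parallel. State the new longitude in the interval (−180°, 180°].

34.324°E

Start at +144.005°; shift +250.319° → +394.324°.
+394.324° lies outside (−180°, 180°]; subtract 360° → +34.324°.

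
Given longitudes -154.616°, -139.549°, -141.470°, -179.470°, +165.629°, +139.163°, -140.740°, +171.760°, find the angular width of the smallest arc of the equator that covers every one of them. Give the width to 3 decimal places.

81.288°

Sort the longitudes: -179.470°, -154.616°, -141.470°, -140.740°, -139.549°, +139.163°, +165.629°, +171.760°.
Eastward gaps between consecutive values (wrapping around): 24.854°, 13.146°, 0.730°, 1.191°, 278.712°, 26.466°, 6.131°, 8.770°.
Largest gap = 278.712° ⇒ minimal covering band is its complement: 360° − 278.712° = 81.288°.
Band runs from +139.163° eastward to -139.549°, crossing the antimeridian.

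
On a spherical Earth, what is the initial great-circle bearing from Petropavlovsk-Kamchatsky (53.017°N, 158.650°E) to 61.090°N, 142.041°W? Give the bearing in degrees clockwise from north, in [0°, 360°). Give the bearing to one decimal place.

51.6°

Δλ = -142.041 − 158.650 = -300.691°; wrapped into (−180°, 180°]: 59.309°.
θ = atan2( sin Δλ · cos φ₂ , cos φ₁ · sin φ₂ − sin φ₁ · cos φ₂ · cos Δλ )
  = atan2(0.41572, 0.32950) = 51.599° → normalised to [0°, 360°): 51.599°.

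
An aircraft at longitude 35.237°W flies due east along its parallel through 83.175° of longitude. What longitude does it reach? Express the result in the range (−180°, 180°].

47.938°E

Start at -35.237°; shift +83.175° → +47.938°.
+47.938° already lies in (−180°, 180°].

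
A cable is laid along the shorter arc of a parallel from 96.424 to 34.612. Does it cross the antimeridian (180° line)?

Signed shortest Δλ = ((34.612 − 96.424 + 180) mod 360) − 180 = -61.812°.
Going west by 61.812° from +96.424° reaches +34.612° without touching 180°.

No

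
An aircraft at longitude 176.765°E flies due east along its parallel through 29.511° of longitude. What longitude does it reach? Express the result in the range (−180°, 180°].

Start at +176.765°; shift +29.511° → +206.276°.
+206.276° lies outside (−180°, 180°]; subtract 360° → -153.724°.

153.724°W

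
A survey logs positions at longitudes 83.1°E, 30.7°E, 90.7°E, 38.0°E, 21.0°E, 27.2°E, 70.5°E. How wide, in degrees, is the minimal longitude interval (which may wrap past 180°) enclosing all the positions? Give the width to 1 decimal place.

69.7°

Sort the longitudes: +21.0°, +27.2°, +30.7°, +38.0°, +70.5°, +83.1°, +90.7°.
Eastward gaps between consecutive values (wrapping around): 6.2°, 3.5°, 7.3°, 32.5°, 12.6°, 7.6°, 290.3°.
Largest gap = 290.3° ⇒ minimal covering band is its complement: 360° − 290.3° = 69.7°.
Band runs from +21.0° eastward to +90.7°.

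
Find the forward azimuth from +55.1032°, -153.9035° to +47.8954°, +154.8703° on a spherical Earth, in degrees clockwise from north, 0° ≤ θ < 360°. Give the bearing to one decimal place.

Δλ = 154.8703 − -153.9035 = 308.7738°; wrapped into (−180°, 180°]: -51.2262°.
θ = atan2( sin Δλ · cos φ₂ , cos φ₁ · sin φ₂ − sin φ₁ · cos φ₂ · cos Δλ )
  = atan2(-0.52273, 0.08007) = -81.292° → normalised to [0°, 360°): 278.708°.

278.7°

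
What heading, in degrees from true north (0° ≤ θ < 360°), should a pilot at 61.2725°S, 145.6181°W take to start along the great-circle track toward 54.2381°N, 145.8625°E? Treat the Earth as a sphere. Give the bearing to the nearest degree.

317°

Δλ = 145.8625 − -145.6181 = 291.4806°; wrapped into (−180°, 180°]: -68.5194°.
θ = atan2( sin Δλ · cos φ₂ , cos φ₁ · sin φ₂ − sin φ₁ · cos φ₂ · cos Δλ )
  = atan2(-0.54383, 0.57769) = -43.271° → normalised to [0°, 360°): 316.729°.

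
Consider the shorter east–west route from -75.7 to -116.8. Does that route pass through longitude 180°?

No

Signed shortest Δλ = ((-116.8 − -75.7 + 180) mod 360) − 180 = -41.1°.
Going west by 41.1° from -75.7° reaches -116.8° without touching 180°.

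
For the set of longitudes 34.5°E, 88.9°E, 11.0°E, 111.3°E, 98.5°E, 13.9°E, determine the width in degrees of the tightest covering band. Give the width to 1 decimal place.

100.3°

Sort the longitudes: +11.0°, +13.9°, +34.5°, +88.9°, +98.5°, +111.3°.
Eastward gaps between consecutive values (wrapping around): 2.9°, 20.6°, 54.4°, 9.6°, 12.8°, 259.7°.
Largest gap = 259.7° ⇒ minimal covering band is its complement: 360° − 259.7° = 100.3°.
Band runs from +11.0° eastward to +111.3°.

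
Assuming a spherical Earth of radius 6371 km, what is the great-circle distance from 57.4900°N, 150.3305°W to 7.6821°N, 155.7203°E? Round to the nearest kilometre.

Δλ = 155.7203 − -150.3305 = 306.0508°; wrapped into (−180°, 180°]: -53.9492°.
Δφ = 7.6821 − 57.4900 = -49.8079°.
a = sin²(Δφ/2) + cos φ₁ · cos φ₂ · sin²(Δλ/2) = 0.286910.
c = 2·atan2(√a, √(1−a)) = 1.13053 rad → d = 6371·c ≈ 7202.62 km.

7203 km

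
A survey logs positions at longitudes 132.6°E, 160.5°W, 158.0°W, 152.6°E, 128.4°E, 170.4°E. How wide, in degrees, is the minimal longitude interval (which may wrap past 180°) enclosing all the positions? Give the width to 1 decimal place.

73.6°

Sort the longitudes: -160.5°, -158.0°, +128.4°, +132.6°, +152.6°, +170.4°.
Eastward gaps between consecutive values (wrapping around): 2.5°, 286.4°, 4.2°, 20.0°, 17.8°, 29.1°.
Largest gap = 286.4° ⇒ minimal covering band is its complement: 360° − 286.4° = 73.6°.
Band runs from +128.4° eastward to -158.0°, crossing the antimeridian.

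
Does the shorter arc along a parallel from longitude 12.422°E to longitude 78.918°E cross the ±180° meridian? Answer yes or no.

Signed shortest Δλ = ((78.918 − 12.422 + 180) mod 360) − 180 = 66.496°.
Going east by 66.496° from +12.422° reaches +78.918° without touching 180°.

No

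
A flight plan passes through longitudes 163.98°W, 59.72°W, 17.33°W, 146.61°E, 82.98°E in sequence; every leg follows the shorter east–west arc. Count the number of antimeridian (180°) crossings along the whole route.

0

Leg 1: -163.98° → -59.72°, shortest Δλ = 104.26° (east) — does not cross 180°.
Leg 2: -59.72° → -17.33°, shortest Δλ = 42.39° (east) — does not cross 180°.
Leg 3: -17.33° → +146.61°, shortest Δλ = 163.94° (east) — does not cross 180°.
Leg 4: +146.61° → +82.98°, shortest Δλ = -63.63° (west) — does not cross 180°.
Total crossings: 0.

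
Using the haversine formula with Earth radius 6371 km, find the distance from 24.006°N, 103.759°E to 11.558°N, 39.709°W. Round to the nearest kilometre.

14413 km

Δλ = -39.709 − 103.759 = -143.468°.
Δφ = 11.558 − 24.006 = -12.448°.
a = sin²(Δφ/2) + cos φ₁ · cos φ₂ · sin²(Δλ/2) = 0.818812.
c = 2·atan2(√a, √(1−a)) = 2.26221 rad → d = 6371·c ≈ 14412.52 km.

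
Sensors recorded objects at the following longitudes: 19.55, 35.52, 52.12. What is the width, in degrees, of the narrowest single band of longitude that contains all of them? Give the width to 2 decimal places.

Sort the longitudes: +19.55°, +35.52°, +52.12°.
Eastward gaps between consecutive values (wrapping around): 15.97°, 16.60°, 327.43°.
Largest gap = 327.43° ⇒ minimal covering band is its complement: 360° − 327.43° = 32.57°.
Band runs from +19.55° eastward to +52.12°.

32.57°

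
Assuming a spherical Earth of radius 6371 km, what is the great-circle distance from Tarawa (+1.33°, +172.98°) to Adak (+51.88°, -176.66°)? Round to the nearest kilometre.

Δλ = -176.66 − 172.98 = -349.64°; wrapped into (−180°, 180°]: 10.36°.
Δφ = 51.88 − 1.33 = 50.55°.
a = sin²(Δφ/2) + cos φ₁ · cos φ₂ · sin²(Δλ/2) = 0.187328.
c = 2·atan2(√a, √(1−a)) = 0.89522 rad → d = 6371·c ≈ 5703.48 km.

5703 km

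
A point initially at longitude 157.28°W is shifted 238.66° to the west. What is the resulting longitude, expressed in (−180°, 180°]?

Start at -157.28°; shift −238.66° → -395.94°.
-395.94° lies outside (−180°, 180°]; add 360° → -35.94°.

35.94°W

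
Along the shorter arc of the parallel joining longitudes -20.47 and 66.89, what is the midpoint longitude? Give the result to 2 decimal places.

Signed shortest Δλ from -20.47° to +66.89° is +87.36°.
Midpoint longitude = -20.47° + (+87.36°)/2 = -20.47° + 43.68° = +23.21°.

+23.21°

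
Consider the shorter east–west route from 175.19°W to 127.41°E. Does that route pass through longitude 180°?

Naïve |127.41 − -175.19| = 302.6° > 180°, so the shorter arc goes the other way round — across 180°.
Signed shortest Δλ = ((127.41 − -175.19 + 180) mod 360) − 180 = -57.4°.
Going west by 57.4° from -175.19° passes through 180° before reaching +127.41°.

Yes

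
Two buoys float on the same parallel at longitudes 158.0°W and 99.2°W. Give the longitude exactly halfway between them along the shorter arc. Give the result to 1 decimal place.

128.6°W

Signed shortest Δλ from -158.0° to -99.2° is +58.8°.
Midpoint longitude = -158.0° + (+58.8°)/2 = -158.0° + 29.4° = -128.6°.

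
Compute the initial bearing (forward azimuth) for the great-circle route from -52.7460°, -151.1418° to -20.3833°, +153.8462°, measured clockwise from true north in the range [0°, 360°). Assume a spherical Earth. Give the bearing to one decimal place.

285.8°

Δλ = 153.8462 − -151.1418 = 304.9880°; wrapped into (−180°, 180°]: -55.0120°.
θ = atan2( sin Δλ · cos φ₂ , cos φ₁ · sin φ₂ − sin φ₁ · cos φ₂ · cos Δλ )
  = atan2(-0.76797, 0.21699) = -74.223° → normalised to [0°, 360°): 285.777°.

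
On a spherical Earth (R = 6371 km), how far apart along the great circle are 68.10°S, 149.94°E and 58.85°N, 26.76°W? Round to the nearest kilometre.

18974 km

Δλ = -26.76 − 149.94 = -176.70°.
Δφ = 58.85 − -68.10 = 126.95°.
a = sin²(Δφ/2) + cos φ₁ · cos φ₂ · sin²(Δλ/2) = 0.993338.
c = 2·atan2(√a, √(1−a)) = 2.97817 rad → d = 6371·c ≈ 18973.93 km.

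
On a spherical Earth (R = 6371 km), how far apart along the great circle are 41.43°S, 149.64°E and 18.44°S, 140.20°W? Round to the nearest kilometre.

Δλ = -140.20 − 149.64 = -289.84°; wrapped into (−180°, 180°]: 70.16°.
Δφ = -18.44 − -41.43 = 22.99°.
a = sin²(Δφ/2) + cos φ₁ · cos φ₂ · sin²(Δλ/2) = 0.274647.
c = 2·atan2(√a, √(1−a)) = 1.10324 rad → d = 6371·c ≈ 7028.75 km.

7029 km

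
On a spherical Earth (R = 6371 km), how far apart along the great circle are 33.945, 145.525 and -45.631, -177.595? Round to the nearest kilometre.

9594 km

Δλ = -177.595 − 145.525 = -323.120°; wrapped into (−180°, 180°]: 36.880°.
Δφ = -45.631 − 33.945 = -79.576°.
a = sin²(Δφ/2) + cos φ₁ · cos φ₂ · sin²(Δλ/2) = 0.467575.
c = 2·atan2(√a, √(1−a)) = 1.50590 rad → d = 6371·c ≈ 9594.10 km.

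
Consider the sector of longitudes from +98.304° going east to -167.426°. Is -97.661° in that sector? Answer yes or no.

Band width going east from +98.304° to -167.426°: ((-167.426 − 98.304) mod 360) = 94.270°.
Offset of -97.661° east of the west edge: ((-97.661 − 98.304) mod 360) = 164.035°.
164.035° > 94.270° ⇒ outside.

No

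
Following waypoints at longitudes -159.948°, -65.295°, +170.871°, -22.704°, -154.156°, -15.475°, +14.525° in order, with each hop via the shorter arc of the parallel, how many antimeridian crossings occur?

Leg 1: -159.948° → -65.295°, shortest Δλ = 94.653° (east) — does not cross 180°.
Leg 2: -65.295° → +170.871°, shortest Δλ = -123.834° (west) — crosses 180°.
Leg 3: +170.871° → -22.704°, shortest Δλ = 166.425° (east) — crosses 180°.
Leg 4: -22.704° → -154.156°, shortest Δλ = -131.452° (west) — does not cross 180°.
Leg 5: -154.156° → -15.475°, shortest Δλ = 138.681° (east) — does not cross 180°.
Leg 6: -15.475° → +14.525°, shortest Δλ = 30.0° (east) — does not cross 180°.
Total crossings: 2.

2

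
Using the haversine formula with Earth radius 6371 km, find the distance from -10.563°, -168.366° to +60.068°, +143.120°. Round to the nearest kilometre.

Δλ = 143.120 − -168.366 = 311.486°; wrapped into (−180°, 180°]: -48.514°.
Δφ = 60.068 − -10.563 = 70.631°.
a = sin²(Δφ/2) + cos φ₁ · cos φ₂ · sin²(Δλ/2) = 0.416965.
c = 2·atan2(√a, √(1−a)) = 1.40395 rad → d = 6371·c ≈ 8944.58 km.

8945 km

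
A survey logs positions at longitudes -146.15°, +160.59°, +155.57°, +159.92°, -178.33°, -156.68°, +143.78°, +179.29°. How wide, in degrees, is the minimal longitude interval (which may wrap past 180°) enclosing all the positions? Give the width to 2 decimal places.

Sort the longitudes: -178.33°, -156.68°, -146.15°, +143.78°, +155.57°, +159.92°, +160.59°, +179.29°.
Eastward gaps between consecutive values (wrapping around): 21.65°, 10.53°, 289.93°, 11.79°, 4.35°, 0.67°, 18.70°, 2.38°.
Largest gap = 289.93° ⇒ minimal covering band is its complement: 360° − 289.93° = 70.07°.
Band runs from +143.78° eastward to -146.15°, crossing the antimeridian.

70.07°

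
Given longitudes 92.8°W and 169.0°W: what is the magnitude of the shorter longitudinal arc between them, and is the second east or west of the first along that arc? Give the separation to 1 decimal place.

Raw difference: -169.0 − -92.8 = -76.2°.
Normalise into (−180°, 180°]: -76.2° stays -76.2°.
Negative ⇒ the second point lies to the west; separation 76.2°.

76.2° west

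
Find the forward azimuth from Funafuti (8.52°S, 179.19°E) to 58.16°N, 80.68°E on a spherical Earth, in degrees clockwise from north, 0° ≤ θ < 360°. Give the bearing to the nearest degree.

Δλ = 80.68 − 179.19 = -98.51°.
θ = atan2( sin Δλ · cos φ₂ , cos φ₁ · sin φ₂ − sin φ₁ · cos φ₂ · cos Δλ )
  = atan2(-0.52174, 0.82858) = -32.198° → normalised to [0°, 360°): 327.802°.

328°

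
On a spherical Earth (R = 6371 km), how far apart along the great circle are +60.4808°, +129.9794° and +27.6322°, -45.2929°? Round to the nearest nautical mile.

Δλ = -45.2929 − 129.9794 = -175.2723°.
Δφ = 27.6322 − 60.4808 = -32.8486°.
a = sin²(Δφ/2) + cos φ₁ · cos φ₂ · sin²(Δλ/2) = 0.515722.
c = 2·atan2(√a, √(1−a)) = 1.60224 rad → d = 6371·c ≈ 10207.90 km ≈ 5511.83 nmi.

5512 nmi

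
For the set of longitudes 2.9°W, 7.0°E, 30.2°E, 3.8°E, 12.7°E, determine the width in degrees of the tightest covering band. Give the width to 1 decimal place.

33.1°

Sort the longitudes: -2.9°, +3.8°, +7.0°, +12.7°, +30.2°.
Eastward gaps between consecutive values (wrapping around): 6.7°, 3.2°, 5.7°, 17.5°, 326.9°.
Largest gap = 326.9° ⇒ minimal covering band is its complement: 360° − 326.9° = 33.1°.
Band runs from -2.9° eastward to +30.2°.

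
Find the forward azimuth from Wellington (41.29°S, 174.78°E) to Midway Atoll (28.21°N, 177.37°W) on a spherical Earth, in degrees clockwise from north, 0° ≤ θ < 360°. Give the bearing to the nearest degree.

Δλ = -177.37 − 174.78 = -352.15°; wrapped into (−180°, 180°]: 7.85°.
θ = atan2( sin Δλ · cos φ₂ , cos φ₁ · sin φ₂ − sin φ₁ · cos φ₂ · cos Δλ )
  = atan2(0.12036, 0.93122) = 7.364° → normalised to [0°, 360°): 7.364°.

7°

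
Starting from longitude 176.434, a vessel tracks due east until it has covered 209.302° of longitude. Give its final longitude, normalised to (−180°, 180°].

Start at +176.434°; shift +209.302° → +385.736°.
+385.736° lies outside (−180°, 180°]; subtract 360° → +25.736°.

+25.736°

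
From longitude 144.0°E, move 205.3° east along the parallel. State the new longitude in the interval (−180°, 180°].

10.7°W

Start at +144.0°; shift +205.3° → +349.3°.
+349.3° lies outside (−180°, 180°]; subtract 360° → -10.7°.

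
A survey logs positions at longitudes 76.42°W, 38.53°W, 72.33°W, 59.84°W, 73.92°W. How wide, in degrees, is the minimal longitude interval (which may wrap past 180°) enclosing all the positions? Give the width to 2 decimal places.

37.89°

Sort the longitudes: -76.42°, -73.92°, -72.33°, -59.84°, -38.53°.
Eastward gaps between consecutive values (wrapping around): 2.50°, 1.59°, 12.49°, 21.31°, 322.11°.
Largest gap = 322.11° ⇒ minimal covering band is its complement: 360° − 322.11° = 37.89°.
Band runs from -76.42° eastward to -38.53°.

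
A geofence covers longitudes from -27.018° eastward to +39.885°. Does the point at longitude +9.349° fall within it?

Yes

Band width going east from -27.018° to +39.885°: ((39.885 − -27.018) mod 360) = 66.903°.
Offset of +9.349° east of the west edge: ((9.349 − -27.018) mod 360) = 36.367°.
36.367° ≤ 66.903° ⇒ inside.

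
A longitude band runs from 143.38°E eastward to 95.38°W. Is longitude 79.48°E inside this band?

Band width going east from +143.38° to -95.38°: ((-95.38 − 143.38) mod 360) = 121.24°.
Offset of +79.48° east of the west edge: ((79.48 − 143.38) mod 360) = 296.10°.
296.10° > 121.24° ⇒ outside.

No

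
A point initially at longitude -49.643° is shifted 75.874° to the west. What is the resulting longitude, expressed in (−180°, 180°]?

Start at -49.643°; shift −75.874° → -125.517°.
-125.517° already lies in (−180°, 180°].

-125.517°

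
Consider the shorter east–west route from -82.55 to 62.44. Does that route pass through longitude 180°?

Signed shortest Δλ = ((62.44 − -82.55 + 180) mod 360) − 180 = 144.99°.
Going east by 144.99° from -82.55° reaches +62.44° without touching 180°.

No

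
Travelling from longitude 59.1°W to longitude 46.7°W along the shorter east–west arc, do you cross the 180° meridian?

Signed shortest Δλ = ((-46.7 − -59.1 + 180) mod 360) − 180 = 12.4°.
Going east by 12.4° from -59.1° reaches -46.7° without touching 180°.

No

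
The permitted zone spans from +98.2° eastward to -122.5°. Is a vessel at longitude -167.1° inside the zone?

Yes

Band width going east from +98.2° to -122.5°: ((-122.5 − 98.2) mod 360) = 139.3°.
Offset of -167.1° east of the west edge: ((-167.1 − 98.2) mod 360) = 94.7°.
94.7° ≤ 139.3° ⇒ inside.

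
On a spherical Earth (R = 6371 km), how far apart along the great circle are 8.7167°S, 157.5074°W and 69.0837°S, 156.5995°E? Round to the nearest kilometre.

Δλ = 156.5995 − -157.5074 = 314.1069°; wrapped into (−180°, 180°]: -45.8931°.
Δφ = -69.0837 − -8.7167 = -60.3670°.
a = sin²(Δφ/2) + cos φ₁ · cos φ₂ · sin²(Δλ/2) = 0.306417.
c = 2·atan2(√a, √(1−a)) = 1.17324 rad → d = 6371·c ≈ 7474.71 km.

7475 km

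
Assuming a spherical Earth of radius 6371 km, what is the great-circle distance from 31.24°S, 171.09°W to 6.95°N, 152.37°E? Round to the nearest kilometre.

Δλ = 152.37 − -171.09 = 323.46°; wrapped into (−180°, 180°]: -36.54°.
Δφ = 6.95 − -31.24 = 38.19°.
a = sin²(Δφ/2) + cos φ₁ · cos φ₂ · sin²(Δλ/2) = 0.190429.
c = 2·atan2(√a, √(1−a)) = 0.90315 rad → d = 6371·c ≈ 5753.95 km.

5754 km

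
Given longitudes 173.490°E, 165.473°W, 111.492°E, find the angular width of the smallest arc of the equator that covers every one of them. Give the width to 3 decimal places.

Sort the longitudes: -165.473°, +111.492°, +173.490°.
Eastward gaps between consecutive values (wrapping around): 276.965°, 61.998°, 21.037°.
Largest gap = 276.965° ⇒ minimal covering band is its complement: 360° − 276.965° = 83.035°.
Band runs from +111.492° eastward to -165.473°, crossing the antimeridian.

83.035°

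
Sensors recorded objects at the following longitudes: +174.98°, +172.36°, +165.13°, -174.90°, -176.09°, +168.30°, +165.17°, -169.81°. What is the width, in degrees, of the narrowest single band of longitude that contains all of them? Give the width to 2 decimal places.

25.06°

Sort the longitudes: -176.09°, -174.90°, -169.81°, +165.13°, +165.17°, +168.30°, +172.36°, +174.98°.
Eastward gaps between consecutive values (wrapping around): 1.19°, 5.09°, 334.94°, 0.04°, 3.13°, 4.06°, 2.62°, 8.93°.
Largest gap = 334.94° ⇒ minimal covering band is its complement: 360° − 334.94° = 25.06°.
Band runs from +165.13° eastward to -169.81°, crossing the antimeridian.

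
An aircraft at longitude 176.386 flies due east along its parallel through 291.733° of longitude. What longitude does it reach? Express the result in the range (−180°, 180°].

+108.119°

Start at +176.386°; shift +291.733° → +468.119°.
+468.119° lies outside (−180°, 180°]; subtract 360° → +108.119°.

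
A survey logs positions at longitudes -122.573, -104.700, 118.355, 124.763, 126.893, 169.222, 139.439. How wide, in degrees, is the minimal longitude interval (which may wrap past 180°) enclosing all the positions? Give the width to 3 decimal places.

136.945°

Sort the longitudes: -122.573°, -104.700°, +118.355°, +124.763°, +126.893°, +139.439°, +169.222°.
Eastward gaps between consecutive values (wrapping around): 17.873°, 223.055°, 6.408°, 2.130°, 12.546°, 29.783°, 68.205°.
Largest gap = 223.055° ⇒ minimal covering band is its complement: 360° − 223.055° = 136.945°.
Band runs from +118.355° eastward to -104.700°, crossing the antimeridian.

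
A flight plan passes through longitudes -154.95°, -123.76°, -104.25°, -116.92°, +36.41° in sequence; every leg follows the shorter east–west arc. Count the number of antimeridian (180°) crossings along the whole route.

Leg 1: -154.95° → -123.76°, shortest Δλ = 31.19° (east) — does not cross 180°.
Leg 2: -123.76° → -104.25°, shortest Δλ = 19.51° (east) — does not cross 180°.
Leg 3: -104.25° → -116.92°, shortest Δλ = -12.67° (west) — does not cross 180°.
Leg 4: -116.92° → +36.41°, shortest Δλ = 153.33° (east) — does not cross 180°.
Total crossings: 0.

0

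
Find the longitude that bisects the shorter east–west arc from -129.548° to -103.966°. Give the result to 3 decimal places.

-116.757°

Signed shortest Δλ from -129.548° to -103.966° is +25.582°.
Midpoint longitude = -129.548° + (+25.582°)/2 = -129.548° + 12.791° = -116.757°.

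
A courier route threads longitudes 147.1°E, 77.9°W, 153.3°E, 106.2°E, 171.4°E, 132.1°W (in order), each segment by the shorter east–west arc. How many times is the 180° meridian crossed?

3

Leg 1: +147.1° → -77.9°, shortest Δλ = 135.0° (east) — crosses 180°.
Leg 2: -77.9° → +153.3°, shortest Δλ = -128.8° (west) — crosses 180°.
Leg 3: +153.3° → +106.2°, shortest Δλ = -47.1° (west) — does not cross 180°.
Leg 4: +106.2° → +171.4°, shortest Δλ = 65.2° (east) — does not cross 180°.
Leg 5: +171.4° → -132.1°, shortest Δλ = 56.5° (east) — crosses 180°.
Total crossings: 3.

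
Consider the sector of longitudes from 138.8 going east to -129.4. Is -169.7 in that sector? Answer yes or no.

Band width going east from +138.8° to -129.4°: ((-129.4 − 138.8) mod 360) = 91.8°.
Offset of -169.7° east of the west edge: ((-169.7 − 138.8) mod 360) = 51.5°.
51.5° ≤ 91.8° ⇒ inside.

Yes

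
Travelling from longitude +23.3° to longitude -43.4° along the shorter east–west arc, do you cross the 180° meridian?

Signed shortest Δλ = ((-43.4 − 23.3 + 180) mod 360) − 180 = -66.7°.
Going west by 66.7° from +23.3° reaches -43.4° without touching 180°.

No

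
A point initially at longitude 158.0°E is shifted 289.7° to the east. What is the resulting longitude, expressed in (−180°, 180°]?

Start at +158.0°; shift +289.7° → +447.7°.
+447.7° lies outside (−180°, 180°]; subtract 360° → +87.7°.

87.7°E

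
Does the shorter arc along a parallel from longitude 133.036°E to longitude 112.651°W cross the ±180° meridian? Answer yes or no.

Yes

Naïve |-112.651 − 133.036| = 245.687° > 180°, so the shorter arc goes the other way round — across 180°.
Signed shortest Δλ = ((-112.651 − 133.036 + 180) mod 360) − 180 = 114.313°.
Going east by 114.313° from +133.036° passes through 180° before reaching -112.651°.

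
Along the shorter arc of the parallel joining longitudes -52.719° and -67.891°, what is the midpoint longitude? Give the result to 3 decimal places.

-60.305°

Signed shortest Δλ from -52.719° to -67.891° is -15.172°.
Midpoint longitude = -52.719° + (-15.172°)/2 = -52.719° − 7.586° = -60.305°.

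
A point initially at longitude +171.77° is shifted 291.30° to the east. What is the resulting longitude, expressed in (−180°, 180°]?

+103.07°

Start at +171.77°; shift +291.30° → +463.07°.
+463.07° lies outside (−180°, 180°]; subtract 360° → +103.07°.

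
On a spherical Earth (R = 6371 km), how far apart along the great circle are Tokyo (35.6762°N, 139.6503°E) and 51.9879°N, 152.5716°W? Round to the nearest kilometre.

Δλ = -152.5716 − 139.6503 = -292.2219°; wrapped into (−180°, 180°]: 67.7781°.
Δφ = 51.9879 − 35.6762 = 16.3117°.
a = sin²(Δφ/2) + cos φ₁ · cos φ₂ · sin²(Δλ/2) = 0.175656.
c = 2·atan2(√a, √(1−a)) = 0.86494 rad → d = 6371·c ≈ 5510.51 km.

5511 km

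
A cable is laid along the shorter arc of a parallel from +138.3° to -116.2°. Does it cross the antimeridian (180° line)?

Yes

Naïve |-116.2 − 138.3| = 254.5° > 180°, so the shorter arc goes the other way round — across 180°.
Signed shortest Δλ = ((-116.2 − 138.3 + 180) mod 360) − 180 = 105.5°.
Going east by 105.5° from +138.3° passes through 180° before reaching -116.2°.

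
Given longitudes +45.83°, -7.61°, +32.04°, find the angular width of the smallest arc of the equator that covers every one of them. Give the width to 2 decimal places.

Sort the longitudes: -7.61°, +32.04°, +45.83°.
Eastward gaps between consecutive values (wrapping around): 39.65°, 13.79°, 306.56°.
Largest gap = 306.56° ⇒ minimal covering band is its complement: 360° − 306.56° = 53.44°.
Band runs from -7.61° eastward to +45.83°.

53.44°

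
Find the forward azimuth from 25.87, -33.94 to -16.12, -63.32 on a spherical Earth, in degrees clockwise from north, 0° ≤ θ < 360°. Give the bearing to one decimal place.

Δλ = -63.32 − -33.94 = -29.38°.
θ = atan2( sin Δλ · cos φ₂ , cos φ₁ · sin φ₂ − sin φ₁ · cos φ₂ · cos Δλ )
  = atan2(-0.47131, -0.61509) = -142.539° → normalised to [0°, 360°): 217.461°.

217.5°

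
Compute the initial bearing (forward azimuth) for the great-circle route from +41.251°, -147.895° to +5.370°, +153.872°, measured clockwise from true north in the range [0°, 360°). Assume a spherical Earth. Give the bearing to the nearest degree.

Δλ = 153.872 − -147.895 = 301.767°; wrapped into (−180°, 180°]: -58.233°.
θ = atan2( sin Δλ · cos φ₂ , cos φ₁ · sin φ₂ − sin φ₁ · cos φ₂ · cos Δλ )
  = atan2(-0.84646, -0.27525) = -108.013° → normalised to [0°, 360°): 251.987°.

252°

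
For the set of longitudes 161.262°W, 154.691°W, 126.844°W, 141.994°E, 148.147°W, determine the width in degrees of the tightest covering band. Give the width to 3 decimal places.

91.162°

Sort the longitudes: -161.262°, -154.691°, -148.147°, -126.844°, +141.994°.
Eastward gaps between consecutive values (wrapping around): 6.571°, 6.544°, 21.303°, 268.838°, 56.744°.
Largest gap = 268.838° ⇒ minimal covering band is its complement: 360° − 268.838° = 91.162°.
Band runs from +141.994° eastward to -126.844°, crossing the antimeridian.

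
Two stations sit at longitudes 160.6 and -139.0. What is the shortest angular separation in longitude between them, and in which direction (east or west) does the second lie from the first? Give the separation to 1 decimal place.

60.4° east

Raw difference: -139.0 − 160.6 = -299.6°.
Normalise into (−180°, 180°]: -299.6° + 360° = 60.4°.
Positive ⇒ the second point lies to the east; separation 60.4°.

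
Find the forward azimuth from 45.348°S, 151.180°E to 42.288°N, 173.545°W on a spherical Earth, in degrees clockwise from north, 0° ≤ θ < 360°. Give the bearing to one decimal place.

25.3°

Δλ = -173.545 − 151.180 = -324.725°; wrapped into (−180°, 180°]: 35.275°.
θ = atan2( sin Δλ · cos φ₂ , cos φ₁ · sin φ₂ − sin φ₁ · cos φ₂ · cos Δλ )
  = atan2(0.42722, 0.90252) = 25.331° → normalised to [0°, 360°): 25.331°.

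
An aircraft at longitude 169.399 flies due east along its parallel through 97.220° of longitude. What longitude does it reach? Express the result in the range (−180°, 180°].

-93.381°

Start at +169.399°; shift +97.220° → +266.619°.
+266.619° lies outside (−180°, 180°]; subtract 360° → -93.381°.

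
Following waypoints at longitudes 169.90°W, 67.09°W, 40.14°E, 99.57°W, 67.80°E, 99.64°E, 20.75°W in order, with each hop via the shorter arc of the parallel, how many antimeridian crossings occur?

0

Leg 1: -169.90° → -67.09°, shortest Δλ = 102.81° (east) — does not cross 180°.
Leg 2: -67.09° → +40.14°, shortest Δλ = 107.23° (east) — does not cross 180°.
Leg 3: +40.14° → -99.57°, shortest Δλ = -139.71° (west) — does not cross 180°.
Leg 4: -99.57° → +67.80°, shortest Δλ = 167.37° (east) — does not cross 180°.
Leg 5: +67.80° → +99.64°, shortest Δλ = 31.84° (east) — does not cross 180°.
Leg 6: +99.64° → -20.75°, shortest Δλ = -120.39° (west) — does not cross 180°.
Total crossings: 0.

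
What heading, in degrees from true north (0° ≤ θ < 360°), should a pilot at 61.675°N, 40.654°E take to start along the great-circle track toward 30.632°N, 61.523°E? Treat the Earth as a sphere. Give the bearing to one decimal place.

146.7°

Δλ = 61.523 − 40.654 = 20.869°.
θ = atan2( sin Δλ · cos φ₂ , cos φ₁ · sin φ₂ − sin φ₁ · cos φ₂ · cos Δλ )
  = atan2(0.30652, -0.46599) = 146.664° → normalised to [0°, 360°): 146.664°.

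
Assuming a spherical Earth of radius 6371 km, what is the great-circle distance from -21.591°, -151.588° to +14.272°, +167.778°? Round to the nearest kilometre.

Δλ = 167.778 − -151.588 = 319.366°; wrapped into (−180°, 180°]: -40.634°.
Δφ = 14.272 − -21.591 = 35.863°.
a = sin²(Δφ/2) + cos φ₁ · cos φ₂ · sin²(Δλ/2) = 0.203429.
c = 2·atan2(√a, √(1−a)) = 0.93584 rad → d = 6371·c ≈ 5962.23 km.

5962 km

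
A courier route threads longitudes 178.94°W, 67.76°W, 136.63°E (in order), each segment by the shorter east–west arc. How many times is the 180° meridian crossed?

1

Leg 1: -178.94° → -67.76°, shortest Δλ = 111.18° (east) — does not cross 180°.
Leg 2: -67.76° → +136.63°, shortest Δλ = -155.61° (west) — crosses 180°.
Total crossings: 1.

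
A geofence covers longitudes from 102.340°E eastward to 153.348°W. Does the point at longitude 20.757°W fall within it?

Band width going east from +102.340° to -153.348°: ((-153.348 − 102.340) mod 360) = 104.312°.
Offset of -20.757° east of the west edge: ((-20.757 − 102.340) mod 360) = 236.903°.
236.903° > 104.312° ⇒ outside.

No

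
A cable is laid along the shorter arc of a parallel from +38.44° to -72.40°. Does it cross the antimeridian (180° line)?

No

Signed shortest Δλ = ((-72.40 − 38.44 + 180) mod 360) − 180 = -110.84°.
Going west by 110.84° from +38.44° reaches -72.40° without touching 180°.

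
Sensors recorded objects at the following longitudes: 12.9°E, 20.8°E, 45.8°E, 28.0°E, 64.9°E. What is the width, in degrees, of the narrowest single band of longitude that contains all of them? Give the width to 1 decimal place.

52.0°

Sort the longitudes: +12.9°, +20.8°, +28.0°, +45.8°, +64.9°.
Eastward gaps between consecutive values (wrapping around): 7.9°, 7.2°, 17.8°, 19.1°, 308.0°.
Largest gap = 308.0° ⇒ minimal covering band is its complement: 360° − 308.0° = 52.0°.
Band runs from +12.9° eastward to +64.9°.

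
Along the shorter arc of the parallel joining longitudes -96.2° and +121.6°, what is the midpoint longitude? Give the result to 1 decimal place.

-167.3°

Signed shortest Δλ from -96.2° to +121.6° is -142.2°.
Midpoint longitude = -96.2° + (-142.2°)/2 = -96.2° − 71.1° = -167.3°.
(The naïve average (-96.2 + +121.6)/2 = 12.7° is on the wrong side of the globe.)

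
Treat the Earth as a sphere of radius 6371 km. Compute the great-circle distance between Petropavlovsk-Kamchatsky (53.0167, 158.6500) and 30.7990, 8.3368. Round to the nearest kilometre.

10262 km

Δλ = 8.3368 − 158.6500 = -150.3132°.
Δφ = 30.7990 − 53.0167 = -22.2177°.
a = sin²(Δφ/2) + cos φ₁ · cos φ₂ · sin²(Δλ/2) = 0.519951.
c = 2·atan2(√a, √(1−a)) = 1.61071 rad → d = 6371·c ≈ 10261.83 km.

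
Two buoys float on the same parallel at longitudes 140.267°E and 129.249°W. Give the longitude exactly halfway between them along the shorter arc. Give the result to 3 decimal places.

Signed shortest Δλ from +140.267° to -129.249° is +90.484°.
Midpoint longitude = +140.267° + (+90.484°)/2 = +140.267° + 45.242° = +185.509°.
Normalise into (−180°, 180°]: -174.491°.
(The naïve average (+140.267 + -129.249)/2 = 5.509° is on the wrong side of the globe.)

174.491°W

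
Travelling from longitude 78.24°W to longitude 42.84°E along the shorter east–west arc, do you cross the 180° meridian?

No

Signed shortest Δλ = ((42.84 − -78.24 + 180) mod 360) − 180 = 121.08°.
Going east by 121.08° from -78.24° reaches +42.84° without touching 180°.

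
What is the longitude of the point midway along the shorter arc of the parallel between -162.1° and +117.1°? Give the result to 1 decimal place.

+157.5°

Signed shortest Δλ from -162.1° to +117.1° is -80.8°.
Midpoint longitude = -162.1° + (-80.8°)/2 = -162.1° − 40.4° = -202.5°.
Normalise into (−180°, 180°]: +157.5°.
(The naïve average (-162.1 + +117.1)/2 = -22.5° is on the wrong side of the globe.)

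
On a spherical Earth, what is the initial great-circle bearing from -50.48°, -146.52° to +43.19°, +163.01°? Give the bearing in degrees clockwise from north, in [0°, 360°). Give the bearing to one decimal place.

Δλ = 163.01 − -146.52 = 309.53°; wrapped into (−180°, 180°]: -50.47°.
θ = atan2( sin Δλ · cos φ₂ , cos φ₁ · sin φ₂ − sin φ₁ · cos φ₂ · cos Δλ )
  = atan2(-0.56234, 0.79350) = -35.325° → normalised to [0°, 360°): 324.675°.

324.7°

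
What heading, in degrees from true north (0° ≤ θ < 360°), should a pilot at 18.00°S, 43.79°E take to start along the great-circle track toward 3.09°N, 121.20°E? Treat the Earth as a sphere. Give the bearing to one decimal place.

Δλ = 121.20 − 43.79 = 77.41°.
θ = atan2( sin Δλ · cos φ₂ , cos φ₁ · sin φ₂ − sin φ₁ · cos φ₂ · cos Δλ )
  = atan2(0.97454, 0.11853) = 83.066° → normalised to [0°, 360°): 83.066°.

83.1°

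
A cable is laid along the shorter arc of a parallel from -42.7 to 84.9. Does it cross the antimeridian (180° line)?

No

Signed shortest Δλ = ((84.9 − -42.7 + 180) mod 360) − 180 = 127.6°.
Going east by 127.6° from -42.7° reaches +84.9° without touching 180°.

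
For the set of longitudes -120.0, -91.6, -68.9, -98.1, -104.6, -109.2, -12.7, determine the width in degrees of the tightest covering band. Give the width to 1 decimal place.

Sort the longitudes: -120.0°, -109.2°, -104.6°, -98.1°, -91.6°, -68.9°, -12.7°.
Eastward gaps between consecutive values (wrapping around): 10.8°, 4.6°, 6.5°, 6.5°, 22.7°, 56.2°, 252.7°.
Largest gap = 252.7° ⇒ minimal covering band is its complement: 360° − 252.7° = 107.3°.
Band runs from -120.0° eastward to -12.7°.

107.3°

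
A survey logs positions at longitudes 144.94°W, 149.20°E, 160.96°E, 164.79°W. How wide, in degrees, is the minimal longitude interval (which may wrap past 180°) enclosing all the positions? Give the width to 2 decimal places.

Sort the longitudes: -164.79°, -144.94°, +149.20°, +160.96°.
Eastward gaps between consecutive values (wrapping around): 19.85°, 294.14°, 11.76°, 34.25°.
Largest gap = 294.14° ⇒ minimal covering band is its complement: 360° − 294.14° = 65.86°.
Band runs from +149.20° eastward to -144.94°, crossing the antimeridian.

65.86°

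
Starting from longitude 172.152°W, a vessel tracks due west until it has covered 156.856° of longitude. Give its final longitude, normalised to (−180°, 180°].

30.992°E

Start at -172.152°; shift −156.856° → -329.008°.
-329.008° lies outside (−180°, 180°]; add 360° → +30.992°.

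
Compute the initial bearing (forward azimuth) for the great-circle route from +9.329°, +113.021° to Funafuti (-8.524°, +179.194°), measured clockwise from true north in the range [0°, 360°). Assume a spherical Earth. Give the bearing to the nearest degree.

Δλ = 179.194 − 113.021 = 66.173°.
θ = atan2( sin Δλ · cos φ₂ , cos φ₁ · sin φ₂ − sin φ₁ · cos φ₂ · cos Δλ )
  = atan2(0.90466, -0.21103) = 103.130° → normalised to [0°, 360°): 103.130°.

103°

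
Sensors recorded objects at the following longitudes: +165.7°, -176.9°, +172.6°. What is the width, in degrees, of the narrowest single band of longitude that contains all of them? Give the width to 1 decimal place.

Sort the longitudes: -176.9°, +165.7°, +172.6°.
Eastward gaps between consecutive values (wrapping around): 342.6°, 6.9°, 10.5°.
Largest gap = 342.6° ⇒ minimal covering band is its complement: 360° − 342.6° = 17.4°.
Band runs from +165.7° eastward to -176.9°, crossing the antimeridian.

17.4°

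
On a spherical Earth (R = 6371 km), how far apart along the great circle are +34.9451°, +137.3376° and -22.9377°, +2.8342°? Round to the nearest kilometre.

15433 km

Δλ = 2.8342 − 137.3376 = -134.5034°.
Δφ = -22.9377 − 34.9451 = -57.8828°.
a = sin²(Δφ/2) + cos φ₁ · cos φ₂ · sin²(Δλ/2) = 0.876187.
c = 2·atan2(√a, √(1−a)) = 2.42245 rad → d = 6371·c ≈ 15433.45 km.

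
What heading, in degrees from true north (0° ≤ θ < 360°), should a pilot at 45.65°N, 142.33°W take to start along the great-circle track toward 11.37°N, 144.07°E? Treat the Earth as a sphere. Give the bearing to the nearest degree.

Δλ = 144.07 − -142.33 = 286.40°; wrapped into (−180°, 180°]: -73.60°.
θ = atan2( sin Δλ · cos φ₂ , cos φ₁ · sin φ₂ − sin φ₁ · cos φ₂ · cos Δλ )
  = atan2(-0.94049, -0.06012) = -93.658° → normalised to [0°, 360°): 266.342°.

266°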